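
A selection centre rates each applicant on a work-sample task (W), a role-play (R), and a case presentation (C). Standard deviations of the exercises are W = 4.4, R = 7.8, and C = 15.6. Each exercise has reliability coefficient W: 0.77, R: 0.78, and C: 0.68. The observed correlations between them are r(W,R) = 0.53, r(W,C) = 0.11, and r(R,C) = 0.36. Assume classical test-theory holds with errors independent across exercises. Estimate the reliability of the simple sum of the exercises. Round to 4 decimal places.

Var(W+R+C) = 4.4² + 7.8² + 15.6² + 2·[4.4·7.8·0.53 + 4.4·15.6·0.11 + 7.8·15.6·0.36] = 323.56 + 139.09 = 462.65.
Because errors are independent across components, Cov(Tᵢ,Tⱼ) = Cov(Xᵢ,Xⱼ); the off-diagonal part of the true-score variance is the same as above.
True-score variance = [4.4²·0.77 + 7.8²·0.78 + 15.6²·0.68] + 139.09 = 227.847 + 139.09 = 366.937.
Reliability = 366.937 / 462.65 = 0.7931.

0.7931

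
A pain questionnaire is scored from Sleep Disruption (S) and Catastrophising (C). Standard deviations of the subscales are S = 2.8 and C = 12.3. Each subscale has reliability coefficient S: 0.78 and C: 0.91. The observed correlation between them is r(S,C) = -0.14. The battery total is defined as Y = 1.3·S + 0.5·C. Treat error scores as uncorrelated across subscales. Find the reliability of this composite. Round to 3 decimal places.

Var(Y) = 1.3²·2.8² + 0.5²·12.3² + 2·[0.65·2.8·12.3·(-0.14)] = 51.0721 − 6.26808 = 44.804.
Under uncorrelated errors the observed covariances equal the true-score covariances, so only the own-variance terms attenuate.
True-score variance = [1.3²·2.8²·0.78 + 0.5²·12.3²·0.91] − 6.26808 = 44.7532 − 6.26808 = 38.4851.
Reliability = 38.4851 / 44.804 = 0.859.

0.859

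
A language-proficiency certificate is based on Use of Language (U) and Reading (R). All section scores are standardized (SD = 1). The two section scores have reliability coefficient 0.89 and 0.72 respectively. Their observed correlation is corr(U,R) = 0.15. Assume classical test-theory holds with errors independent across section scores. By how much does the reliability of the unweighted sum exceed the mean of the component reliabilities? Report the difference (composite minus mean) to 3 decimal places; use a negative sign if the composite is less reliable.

0.025

Var(sum) = 2 + 0.3 = 2.3; true-score variance = 1.61 + 0.3 = 1.91; composite reliability = 0.8304.
Mean component reliability = 0.8050.
Difference = 0.8304 − 0.8050 = 0.025.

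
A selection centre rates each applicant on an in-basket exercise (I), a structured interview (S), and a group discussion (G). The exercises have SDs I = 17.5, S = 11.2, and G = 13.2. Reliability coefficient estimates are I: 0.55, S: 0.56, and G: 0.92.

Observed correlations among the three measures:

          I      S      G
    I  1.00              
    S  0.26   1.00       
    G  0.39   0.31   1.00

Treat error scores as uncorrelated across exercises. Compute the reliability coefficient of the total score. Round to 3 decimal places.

0.789

Var(I+S+G) = 17.5² + 11.2² + 13.2² + 2·[17.5·11.2·0.26 + 17.5·13.2·0.39 + 11.2·13.2·0.31] = 605.93 + 373.761 = 979.691.
With uncorrelated errors the cross-covariances are all true-score covariance, so they carry over unchanged; only the diagonal terms shrink to ρᵢσᵢ².
True-score variance = [17.5²·0.55 + 11.2²·0.56 + 13.2²·0.92] + 373.761 = 398.985 + 373.761 = 772.745.
Reliability = 772.745 / 979.691 = 0.789.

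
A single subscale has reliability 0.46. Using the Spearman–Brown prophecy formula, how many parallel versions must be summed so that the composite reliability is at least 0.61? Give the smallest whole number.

2

k ≥ ρ*(1−ρ₁)/(ρ₁(1−ρ*)) = 0.61·0.54 / (0.46·0.39) = 1.836.
Smallest integer k = 2.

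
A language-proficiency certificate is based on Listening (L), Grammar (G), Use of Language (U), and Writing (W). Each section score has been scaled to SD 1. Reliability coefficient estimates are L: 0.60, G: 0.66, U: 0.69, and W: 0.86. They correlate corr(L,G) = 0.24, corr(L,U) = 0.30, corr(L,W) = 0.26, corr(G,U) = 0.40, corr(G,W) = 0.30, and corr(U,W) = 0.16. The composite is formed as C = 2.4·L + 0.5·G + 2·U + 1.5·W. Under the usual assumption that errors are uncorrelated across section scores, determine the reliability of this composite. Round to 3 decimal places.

0.801

Var(C) = 2.4² + 0.5² + 2² + 1.5² + 2·[1.2·0.24 + 4.8·0.30 + 3.6·0.26 + 0.40 + 0.75·0.30 + 3·0.16] = 12.26 + 7.538 = 19.798.
Under uncorrelated errors the observed covariances equal the true-score covariances, so only the own-variance terms attenuate.
True-score variance = [2.4²·0.60 + 0.5²·0.66 + 2²·0.69 + 1.5²·0.86] + 7.538 = 8.316 + 7.538 = 15.854.
Reliability = 15.854 / 19.798 = 0.801.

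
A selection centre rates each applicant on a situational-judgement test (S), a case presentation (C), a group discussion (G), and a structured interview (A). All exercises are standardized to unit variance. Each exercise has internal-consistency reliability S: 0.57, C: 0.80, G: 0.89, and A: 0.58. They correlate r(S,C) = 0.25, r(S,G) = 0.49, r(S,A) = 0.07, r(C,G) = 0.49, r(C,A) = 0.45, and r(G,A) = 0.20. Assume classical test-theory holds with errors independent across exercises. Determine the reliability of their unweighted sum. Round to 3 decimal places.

0.853

Var(S+C+G+A) = 4 + 2·[0.25 + 0.49 + 0.07 + 0.49 + 0.45 + 0.20] = 4 + 3.9 = 7.9.
With uncorrelated errors the cross-covariances are all true-score covariance, so they carry over unchanged; only the diagonal terms shrink to ρᵢσᵢ².
True-score variance = [0.57 + 0.80 + 0.89 + 0.58] + 3.9 = 2.84 + 3.9 = 6.74.
Reliability = 6.74 / 7.9 = 0.853.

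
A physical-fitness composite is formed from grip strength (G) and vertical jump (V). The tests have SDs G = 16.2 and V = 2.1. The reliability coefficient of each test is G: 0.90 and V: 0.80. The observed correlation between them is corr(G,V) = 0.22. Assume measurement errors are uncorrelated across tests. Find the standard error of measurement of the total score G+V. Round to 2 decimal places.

Var(total) = 266.85 + 14.9688 = 281.819.
True-score variance = 239.724 + 14.9688 = 254.693, so reliability = 0.9037.
Error variance = 281.819 − 254.693 = 27.126; SEM = √27.126 = 5.21.

5.21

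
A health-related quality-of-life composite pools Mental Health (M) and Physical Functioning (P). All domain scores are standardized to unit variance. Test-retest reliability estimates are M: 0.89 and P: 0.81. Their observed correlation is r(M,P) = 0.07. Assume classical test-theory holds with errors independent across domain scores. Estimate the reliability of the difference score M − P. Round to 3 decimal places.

Var(M−P) = 1 + 1 − 2·0.07 = 2 − 0.14 = 1.86.
Because errors are independent across components, Cov(Tᵢ,Tⱼ) = Cov(Xᵢ,Xⱼ); the off-diagonal part of the true-score variance is the same as above.
True-score variance = [0.89 + 0.81] − 0.14 = 1.7 − 0.14 = 1.56.
Reliability = 1.56 / 1.86 = 0.839.

0.839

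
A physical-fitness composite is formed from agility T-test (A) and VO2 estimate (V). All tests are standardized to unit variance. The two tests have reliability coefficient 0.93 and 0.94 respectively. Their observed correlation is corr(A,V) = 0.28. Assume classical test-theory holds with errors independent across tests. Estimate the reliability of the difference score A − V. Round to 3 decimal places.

Var(A−V) = 1 + 1 − 2·0.28 = 2 − 0.56 = 1.44.
Under uncorrelated errors the observed covariances equal the true-score covariances, so only the own-variance terms attenuate.
True-score variance = [0.93 + 0.94] − 0.56 = 1.87 − 0.56 = 1.31.
Reliability = 1.31 / 1.44 = 0.910.

0.910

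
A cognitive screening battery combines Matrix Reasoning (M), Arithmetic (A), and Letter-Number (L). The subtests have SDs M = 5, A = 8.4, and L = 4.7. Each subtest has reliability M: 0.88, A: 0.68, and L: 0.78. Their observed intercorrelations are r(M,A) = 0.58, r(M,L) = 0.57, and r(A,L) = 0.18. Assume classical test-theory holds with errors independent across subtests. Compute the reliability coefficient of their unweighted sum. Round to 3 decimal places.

Var(M+A+L) = 5² + 8.4² + 4.7² + 2·[5·8.4·0.58 + 5·4.7·0.57 + 8.4·4.7·0.18] = 117.65 + 89.7228 = 207.373.
Because errors are independent across components, Cov(Tᵢ,Tⱼ) = Cov(Xᵢ,Xⱼ); the off-diagonal part of the true-score variance is the same as above.
True-score variance = [5²·0.88 + 8.4²·0.68 + 4.7²·0.78] + 89.7228 = 87.211 + 89.7228 = 176.934.
Reliability = 176.934 / 207.373 = 0.853.

0.853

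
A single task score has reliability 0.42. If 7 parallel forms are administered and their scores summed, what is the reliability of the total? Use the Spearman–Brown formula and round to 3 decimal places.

ρ_k = kρ / (1 + (k−1)ρ) = 7·0.42 / (1 + 6·0.42) = 2.940 / 3.520 = 0.835.

0.835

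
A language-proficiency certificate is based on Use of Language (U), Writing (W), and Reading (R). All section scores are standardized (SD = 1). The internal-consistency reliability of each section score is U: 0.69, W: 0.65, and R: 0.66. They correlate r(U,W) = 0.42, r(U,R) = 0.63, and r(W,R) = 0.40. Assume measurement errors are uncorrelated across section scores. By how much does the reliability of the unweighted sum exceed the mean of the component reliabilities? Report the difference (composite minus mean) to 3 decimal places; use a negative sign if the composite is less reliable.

0.164

Var(sum) = 3 + 2.9 = 5.9; true-score variance = 2 + 2.9 = 4.9; composite reliability = 0.8305.
Mean component reliability = 0.6667.
Difference = 0.8305 − 0.6667 = 0.164.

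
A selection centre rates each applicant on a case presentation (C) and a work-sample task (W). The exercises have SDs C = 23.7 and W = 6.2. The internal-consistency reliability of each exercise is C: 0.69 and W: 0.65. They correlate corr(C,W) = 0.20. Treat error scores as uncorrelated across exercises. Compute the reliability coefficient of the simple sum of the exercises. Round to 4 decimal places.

Var(C+W) = 23.7² + 6.2² + 2·[23.7·6.2·0.20] = 600.13 + 58.776 = 658.906.
With uncorrelated errors the cross-covariances are all true-score covariance, so they carry over unchanged; only the diagonal terms shrink to ρᵢσᵢ².
True-score variance = [23.7²·0.69 + 6.2²·0.65] + 58.776 = 412.552 + 58.776 = 471.328.
Reliability = 471.328 / 658.906 = 0.7153.

0.7153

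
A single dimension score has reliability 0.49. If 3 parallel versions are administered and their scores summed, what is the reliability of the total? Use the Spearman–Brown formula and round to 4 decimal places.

0.7424

ρ_k = kρ / (1 + (k−1)ρ) = 3·0.49 / (1 + 2·0.49) = 1.470 / 1.980 = 0.7424.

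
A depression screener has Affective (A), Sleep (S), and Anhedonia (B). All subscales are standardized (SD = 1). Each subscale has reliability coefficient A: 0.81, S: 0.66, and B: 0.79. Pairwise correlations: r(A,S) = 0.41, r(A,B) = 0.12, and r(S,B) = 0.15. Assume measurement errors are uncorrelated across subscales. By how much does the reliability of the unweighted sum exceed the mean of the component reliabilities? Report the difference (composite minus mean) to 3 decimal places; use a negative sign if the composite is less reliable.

0.077

Var(sum) = 3 + 1.36 = 4.36; true-score variance = 2.26 + 1.36 = 3.62; composite reliability = 0.8303.
Mean component reliability = 0.7533.
Difference = 0.8303 − 0.7533 = 0.077.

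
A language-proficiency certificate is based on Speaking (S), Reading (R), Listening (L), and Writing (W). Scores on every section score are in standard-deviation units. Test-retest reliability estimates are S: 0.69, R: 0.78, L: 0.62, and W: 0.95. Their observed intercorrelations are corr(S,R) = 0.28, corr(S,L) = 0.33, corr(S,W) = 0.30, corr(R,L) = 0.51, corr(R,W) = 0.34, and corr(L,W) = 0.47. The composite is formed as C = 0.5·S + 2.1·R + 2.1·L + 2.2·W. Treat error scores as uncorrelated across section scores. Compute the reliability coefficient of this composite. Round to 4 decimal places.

0.8935

Var(C) = 0.5² + 2.1² + 2.1² + 2.2² + 2·[1.05·0.28 + 1.05·0.33 + 1.1·0.30 + 4.41·0.51 + 4.62·0.34 + 4.62·0.47] = 13.91 + 13.9236 = 27.8336.
Because errors are independent across components, Cov(Tᵢ,Tⱼ) = Cov(Xᵢ,Xⱼ); the off-diagonal part of the true-score variance is the same as above.
True-score variance = [0.5²·0.69 + 2.1²·0.78 + 2.1²·0.62 + 2.2²·0.95] + 13.9236 = 10.9445 + 13.9236 = 24.8681.
Reliability = 24.8681 / 27.8336 = 0.8935.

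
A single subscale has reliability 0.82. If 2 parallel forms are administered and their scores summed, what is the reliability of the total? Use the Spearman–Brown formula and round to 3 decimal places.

0.901

ρ_k = kρ / (1 + (k−1)ρ) = 2·0.82 / (1 + 1·0.82) = 1.640 / 1.820 = 0.901.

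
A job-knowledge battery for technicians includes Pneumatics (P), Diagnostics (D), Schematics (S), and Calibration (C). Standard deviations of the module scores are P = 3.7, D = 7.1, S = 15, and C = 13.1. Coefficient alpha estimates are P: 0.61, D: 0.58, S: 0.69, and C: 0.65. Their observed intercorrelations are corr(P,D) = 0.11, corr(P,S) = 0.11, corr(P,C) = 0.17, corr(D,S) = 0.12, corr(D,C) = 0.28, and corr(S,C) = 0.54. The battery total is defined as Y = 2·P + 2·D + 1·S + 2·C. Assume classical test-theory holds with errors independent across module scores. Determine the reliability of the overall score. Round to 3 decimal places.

0.788

Var(Y) = 2²·3.7² + 2²·7.1² + 15² + 2²·13.1² + 2·[4·3.7·7.1·0.11 + 2·3.7·15·0.11 + 4·3.7·13.1·0.17 + 2·7.1·15·0.12 + 4·7.1·13.1·0.28 + 2·15·13.1·0.54] = 1167.84 + 797.359 = 1965.2.
With uncorrelated errors the cross-covariances are all true-score covariance, so they carry over unchanged; only the diagonal terms shrink to ρᵢσᵢ².
True-score variance = [2²·3.7²·0.61 + 2²·7.1²·0.58 + 15²·0.69 + 2²·13.1²·0.65] + 797.359 = 751.791 + 797.359 = 1549.15.
Reliability = 1549.15 / 1965.2 = 0.788.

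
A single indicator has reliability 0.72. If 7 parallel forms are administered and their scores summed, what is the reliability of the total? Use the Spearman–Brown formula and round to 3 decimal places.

ρ_k = kρ / (1 + (k−1)ρ) = 7·0.72 / (1 + 6·0.72) = 5.040 / 5.320 = 0.947.

0.947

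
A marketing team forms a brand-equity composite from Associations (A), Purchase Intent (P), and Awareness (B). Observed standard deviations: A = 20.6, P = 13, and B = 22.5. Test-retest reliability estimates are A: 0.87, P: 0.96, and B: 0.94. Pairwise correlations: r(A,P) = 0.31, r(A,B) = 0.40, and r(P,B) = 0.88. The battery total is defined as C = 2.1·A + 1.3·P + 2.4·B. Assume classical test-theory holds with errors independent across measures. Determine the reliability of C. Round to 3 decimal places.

0.952

Var(C) = 2.1²·20.6² + 1.3²·13² + 2.4²·22.5² + 2·[2.73·20.6·13·0.31 + 5.04·20.6·22.5·0.40 + 3.12·13·22.5·0.88] = 5073.04 + 3928.29 = 9001.32.
Under uncorrelated errors the observed covariances equal the true-score covariances, so only the own-variance terms attenuate.
True-score variance = [2.1²·20.6²·0.87 + 1.3²·13²·0.96 + 2.4²·22.5²·0.94] + 3928.29 = 4643.37 + 3928.29 = 8571.65.
Reliability = 8571.65 / 9001.32 = 0.952.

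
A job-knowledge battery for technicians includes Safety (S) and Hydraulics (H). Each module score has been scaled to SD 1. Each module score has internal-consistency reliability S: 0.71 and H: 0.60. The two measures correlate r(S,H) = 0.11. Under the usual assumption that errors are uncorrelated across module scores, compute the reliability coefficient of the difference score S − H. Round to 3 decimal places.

0.612

Var(S−H) = 1 + 1 − 2·0.11 = 2 − 0.22 = 1.78.
Under uncorrelated errors the observed covariances equal the true-score covariances, so only the own-variance terms attenuate.
True-score variance = [0.71 + 0.60] − 0.22 = 1.31 − 0.22 = 1.09.
Reliability = 1.09 / 1.78 = 0.612.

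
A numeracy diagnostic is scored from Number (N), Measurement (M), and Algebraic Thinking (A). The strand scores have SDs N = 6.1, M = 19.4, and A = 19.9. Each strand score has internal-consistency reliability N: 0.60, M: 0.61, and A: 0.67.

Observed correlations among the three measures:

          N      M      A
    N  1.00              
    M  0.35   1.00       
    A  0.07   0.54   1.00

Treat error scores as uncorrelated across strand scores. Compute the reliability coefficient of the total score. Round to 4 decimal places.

0.7796

Var(N+M+A) = 6.1² + 19.4² + 19.9² + 2·[6.1·19.4·0.35 + 6.1·19.9·0.07 + 19.4·19.9·0.54] = 809.58 + 516.777 = 1326.36.
With uncorrelated errors the cross-covariances are all true-score covariance, so they carry over unchanged; only the diagonal terms shrink to ρᵢσᵢ².
True-score variance = [6.1²·0.60 + 19.4²·0.61 + 19.9²·0.67] + 516.777 = 517.232 + 516.777 = 1034.01.
Reliability = 1034.01 / 1326.36 = 0.7796.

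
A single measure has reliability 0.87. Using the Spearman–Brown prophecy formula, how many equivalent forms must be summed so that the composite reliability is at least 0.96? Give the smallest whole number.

k ≥ ρ*(1−ρ₁)/(ρ₁(1−ρ*)) = 0.96·0.13 / (0.87·0.04) = 3.586.
Smallest integer k = 4.

4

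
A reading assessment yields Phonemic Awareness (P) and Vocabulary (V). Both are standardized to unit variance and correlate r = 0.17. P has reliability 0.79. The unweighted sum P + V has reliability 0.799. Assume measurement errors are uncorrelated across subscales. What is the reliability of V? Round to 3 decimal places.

Var(P+V) = 2 + 2·0.17 = 2.340.
True-score variance = ρ_P + ρ_V + 2·0.17, so 0.799 = (0.79 + ρ_V + 0.34) / 2.340.
ρ_V = 0.799·2.340 − 0.79 − 0.34 = 0.740.

0.740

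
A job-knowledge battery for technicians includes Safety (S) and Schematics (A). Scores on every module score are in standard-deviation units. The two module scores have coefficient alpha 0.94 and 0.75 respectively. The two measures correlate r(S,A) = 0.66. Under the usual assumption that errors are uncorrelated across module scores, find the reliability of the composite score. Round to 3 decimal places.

Var(S+A) = 2 + 2·[0.66] = 2 + 1.32 = 3.32.
With uncorrelated errors the cross-covariances are all true-score covariance, so they carry over unchanged; only the diagonal terms shrink to ρᵢσᵢ².
True-score variance = [0.94 + 0.75] + 1.32 = 1.69 + 1.32 = 3.01.
Reliability = 3.01 / 3.32 = 0.907.

0.907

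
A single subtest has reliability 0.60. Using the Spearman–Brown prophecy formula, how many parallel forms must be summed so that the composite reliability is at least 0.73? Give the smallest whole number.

k ≥ ρ*(1−ρ₁)/(ρ₁(1−ρ*)) = 0.73·0.40 / (0.60·0.27) = 1.802.
Smallest integer k = 2.

2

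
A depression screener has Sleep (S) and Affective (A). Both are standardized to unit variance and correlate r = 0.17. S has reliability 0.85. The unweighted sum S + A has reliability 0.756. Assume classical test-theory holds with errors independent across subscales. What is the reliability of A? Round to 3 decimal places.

0.579

Var(S+A) = 2 + 2·0.17 = 2.340.
True-score variance = ρ_S + ρ_A + 2·0.17, so 0.756 = (0.85 + ρ_A + 0.34) / 2.340.
ρ_A = 0.756·2.340 − 0.85 − 0.34 = 0.579.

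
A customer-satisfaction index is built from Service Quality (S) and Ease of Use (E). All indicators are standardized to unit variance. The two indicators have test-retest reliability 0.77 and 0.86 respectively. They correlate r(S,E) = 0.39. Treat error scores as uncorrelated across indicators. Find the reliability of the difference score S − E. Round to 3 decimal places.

Var(S−E) = 1 + 1 − 2·0.39 = 2 − 0.78 = 1.22.
With uncorrelated errors the cross-covariances are all true-score covariance, so they carry over unchanged; only the diagonal terms shrink to ρᵢσᵢ².
True-score variance = [0.77 + 0.86] − 0.78 = 1.63 − 0.78 = 0.85.
Reliability = 0.85 / 1.22 = 0.697.

0.697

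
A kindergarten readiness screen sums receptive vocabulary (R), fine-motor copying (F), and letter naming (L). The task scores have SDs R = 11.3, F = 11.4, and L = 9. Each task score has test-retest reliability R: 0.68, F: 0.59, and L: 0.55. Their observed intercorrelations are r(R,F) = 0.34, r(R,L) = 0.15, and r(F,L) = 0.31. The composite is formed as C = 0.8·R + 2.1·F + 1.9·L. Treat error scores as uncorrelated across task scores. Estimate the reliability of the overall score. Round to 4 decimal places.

0.7184

Var(C) = 0.8²·11.3² + 2.1²·11.4² + 1.9²·9² + 2·[1.68·11.3·11.4·0.34 + 1.52·11.3·9·0.15 + 3.99·11.4·9·0.31] = 947.255 + 447.351 = 1394.61.
Under uncorrelated errors the observed covariances equal the true-score covariances, so only the own-variance terms attenuate.
True-score variance = [0.8²·11.3²·0.68 + 2.1²·11.4²·0.59 + 1.9²·9²·0.55] + 447.351 = 554.539 + 447.351 = 1001.89.
Reliability = 1001.89 / 1394.61 = 0.7184.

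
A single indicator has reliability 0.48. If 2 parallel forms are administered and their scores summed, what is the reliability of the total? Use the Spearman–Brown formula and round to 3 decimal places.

0.649

ρ_k = kρ / (1 + (k−1)ρ) = 2·0.48 / (1 + 1·0.48) = 0.960 / 1.480 = 0.649.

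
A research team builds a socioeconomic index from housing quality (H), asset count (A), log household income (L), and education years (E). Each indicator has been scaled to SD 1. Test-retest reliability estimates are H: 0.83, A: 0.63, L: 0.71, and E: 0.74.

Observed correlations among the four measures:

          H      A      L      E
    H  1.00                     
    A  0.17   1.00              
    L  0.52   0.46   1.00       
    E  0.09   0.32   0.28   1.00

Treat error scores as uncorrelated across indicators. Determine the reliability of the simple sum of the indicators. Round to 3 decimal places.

0.858

Var(H+A+L+E) = 4 + 2·[0.17 + 0.52 + 0.09 + 0.46 + 0.32 + 0.28] = 4 + 3.68 = 7.68.
With uncorrelated errors the cross-covariances are all true-score covariance, so they carry over unchanged; only the diagonal terms shrink to ρᵢσᵢ².
True-score variance = [0.83 + 0.63 + 0.71 + 0.74] + 3.68 = 2.91 + 3.68 = 6.59.
Reliability = 6.59 / 7.68 = 0.858.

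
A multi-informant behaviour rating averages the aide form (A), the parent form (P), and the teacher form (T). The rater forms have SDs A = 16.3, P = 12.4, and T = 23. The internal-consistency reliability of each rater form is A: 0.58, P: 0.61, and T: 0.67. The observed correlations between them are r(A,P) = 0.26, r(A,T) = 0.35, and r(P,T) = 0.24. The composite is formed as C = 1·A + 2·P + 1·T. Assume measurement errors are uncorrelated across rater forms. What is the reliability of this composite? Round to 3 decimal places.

0.756

Var(C) = 16.3² + 2²·12.4² + 23² + 2·[2·16.3·12.4·0.26 + 16.3·23·0.35 + 2·12.4·23·0.24] = 1409.73 + 746.427 = 2156.16.
With uncorrelated errors the cross-covariances are all true-score covariance, so they carry over unchanged; only the diagonal terms shrink to ρᵢσᵢ².
True-score variance = [16.3²·0.58 + 2²·12.4²·0.61 + 23²·0.67] + 746.427 = 883.705 + 746.427 = 1630.13.
Reliability = 1630.13 / 2156.16 = 0.756.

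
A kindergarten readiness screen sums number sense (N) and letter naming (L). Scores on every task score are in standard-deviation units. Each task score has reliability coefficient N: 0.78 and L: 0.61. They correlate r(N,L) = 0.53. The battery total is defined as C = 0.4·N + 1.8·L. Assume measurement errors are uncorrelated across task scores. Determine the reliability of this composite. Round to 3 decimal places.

Var(C) = 0.4² + 1.8² + 2·[0.72·0.53] = 3.4 + 0.7632 = 4.1632.
Because errors are independent across components, Cov(Tᵢ,Tⱼ) = Cov(Xᵢ,Xⱼ); the off-diagonal part of the true-score variance is the same as above.
True-score variance = [0.4²·0.78 + 1.8²·0.61] + 0.7632 = 2.1012 + 0.7632 = 2.8644.
Reliability = 2.8644 / 4.1632 = 0.688.

0.688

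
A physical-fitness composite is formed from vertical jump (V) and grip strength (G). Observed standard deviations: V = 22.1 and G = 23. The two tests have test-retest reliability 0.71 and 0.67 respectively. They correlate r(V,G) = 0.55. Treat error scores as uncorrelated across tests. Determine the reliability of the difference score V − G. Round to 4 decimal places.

0.3100

Var(V−G) = 22.1² + 23² − 2·22.1·23·0.55 = 1017.41 − 559.13 = 458.28.
Under uncorrelated errors the observed covariances equal the true-score covariances, so only the own-variance terms attenuate.
True-score variance = [22.1²·0.71 + 23²·0.67] − 559.13 = 701.201 − 559.13 = 142.071.
Reliability = 142.071 / 458.28 = 0.3100.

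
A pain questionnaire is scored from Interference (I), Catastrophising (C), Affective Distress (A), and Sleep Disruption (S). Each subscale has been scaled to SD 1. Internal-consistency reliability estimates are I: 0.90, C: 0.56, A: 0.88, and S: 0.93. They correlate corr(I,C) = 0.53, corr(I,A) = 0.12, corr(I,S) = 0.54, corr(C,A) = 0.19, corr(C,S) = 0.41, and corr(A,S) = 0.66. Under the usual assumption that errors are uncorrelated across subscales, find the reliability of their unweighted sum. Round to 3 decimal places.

0.918

Var(I+C+A+S) = 4 + 2·[0.53 + 0.12 + 0.54 + 0.19 + 0.41 + 0.66] = 4 + 4.9 = 8.9.
Because errors are independent across components, Cov(Tᵢ,Tⱼ) = Cov(Xᵢ,Xⱼ); the off-diagonal part of the true-score variance is the same as above.
True-score variance = [0.90 + 0.56 + 0.88 + 0.93] + 4.9 = 3.27 + 4.9 = 8.17.
Reliability = 8.17 / 8.9 = 0.918.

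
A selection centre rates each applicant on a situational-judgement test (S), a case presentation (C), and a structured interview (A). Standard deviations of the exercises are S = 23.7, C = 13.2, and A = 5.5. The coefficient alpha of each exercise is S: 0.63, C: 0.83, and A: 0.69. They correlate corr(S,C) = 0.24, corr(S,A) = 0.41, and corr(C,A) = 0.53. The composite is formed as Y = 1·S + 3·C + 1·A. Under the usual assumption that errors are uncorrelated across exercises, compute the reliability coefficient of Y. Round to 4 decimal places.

Var(Y) = 23.7² + 3²·13.2² + 5.5² + 2·[3·23.7·13.2·0.24 + 23.7·5.5·0.41 + 3·13.2·5.5·0.53] = 2160.1 + 788.245 = 2948.34.
Under uncorrelated errors the observed covariances equal the true-score covariances, so only the own-variance terms attenuate.
True-score variance = [23.7²·0.63 + 3²·13.2²·0.83 + 5.5²·0.69] + 788.245 = 1676.31 + 788.245 = 2464.55.
Reliability = 2464.55 / 2948.34 = 0.8359.

0.8359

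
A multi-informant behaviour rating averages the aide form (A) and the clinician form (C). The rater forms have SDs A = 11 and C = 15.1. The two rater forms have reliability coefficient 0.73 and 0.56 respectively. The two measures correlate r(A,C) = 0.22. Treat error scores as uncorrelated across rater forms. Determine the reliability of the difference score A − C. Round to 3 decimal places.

0.518

Var(A−C) = 11² + 15.1² − 2·11·15.1·0.22 = 349.01 − 73.084 = 275.926.
With uncorrelated errors the cross-covariances are all true-score covariance, so they carry over unchanged; only the diagonal terms shrink to ρᵢσᵢ².
True-score variance = [11²·0.73 + 15.1²·0.56] − 73.084 = 216.016 − 73.084 = 142.932.
Reliability = 142.932 / 275.926 = 0.518.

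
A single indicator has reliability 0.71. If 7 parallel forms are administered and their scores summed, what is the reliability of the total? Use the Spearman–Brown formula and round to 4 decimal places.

ρ_k = kρ / (1 + (k−1)ρ) = 7·0.71 / (1 + 6·0.71) = 4.970 / 5.260 = 0.9449.

0.9449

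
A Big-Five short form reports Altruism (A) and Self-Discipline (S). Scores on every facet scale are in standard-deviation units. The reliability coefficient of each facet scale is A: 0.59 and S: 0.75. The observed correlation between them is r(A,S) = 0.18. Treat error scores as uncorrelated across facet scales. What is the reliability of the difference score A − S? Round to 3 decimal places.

0.598

Var(A−S) = 1 + 1 − 2·0.18 = 2 − 0.36 = 1.64.
Because errors are independent across components, Cov(Tᵢ,Tⱼ) = Cov(Xᵢ,Xⱼ); the off-diagonal part of the true-score variance is the same as above.
True-score variance = [0.59 + 0.75] − 0.36 = 1.34 − 0.36 = 0.98.
Reliability = 0.98 / 1.64 = 0.598.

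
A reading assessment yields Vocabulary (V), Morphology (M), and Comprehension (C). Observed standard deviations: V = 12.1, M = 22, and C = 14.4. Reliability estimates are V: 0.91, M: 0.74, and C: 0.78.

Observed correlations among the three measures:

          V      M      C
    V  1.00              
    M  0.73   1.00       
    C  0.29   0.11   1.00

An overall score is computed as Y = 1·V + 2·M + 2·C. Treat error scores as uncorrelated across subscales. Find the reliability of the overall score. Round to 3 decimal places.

Var(Y) = 12.1² + 2²·22² + 2²·14.4² + 2·[2·12.1·22·0.73 + 2·12.1·14.4·0.29 + 4·22·14.4·0.11] = 2911.85 + 1258.21 = 4170.06.
Because errors are independent across components, Cov(Tᵢ,Tⱼ) = Cov(Xᵢ,Xⱼ); the off-diagonal part of the true-score variance is the same as above.
True-score variance = [12.1²·0.91 + 2²·22²·0.74 + 2²·14.4²·0.78] + 1258.21 = 2212.84 + 1258.21 = 3471.04.
Reliability = 3471.04 / 4170.06 = 0.832.

0.832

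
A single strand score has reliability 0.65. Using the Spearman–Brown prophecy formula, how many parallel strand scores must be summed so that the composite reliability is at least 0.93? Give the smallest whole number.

k ≥ ρ*(1−ρ₁)/(ρ₁(1−ρ*)) = 0.93·0.35 / (0.65·0.07) = 7.154.
Smallest integer k = 8.

8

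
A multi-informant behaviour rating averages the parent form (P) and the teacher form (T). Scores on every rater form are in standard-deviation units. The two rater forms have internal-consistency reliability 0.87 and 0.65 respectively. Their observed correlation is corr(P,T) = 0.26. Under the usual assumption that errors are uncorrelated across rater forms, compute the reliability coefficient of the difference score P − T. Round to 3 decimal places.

0.676

Var(P−T) = 1 + 1 − 2·0.26 = 2 − 0.52 = 1.48.
Under uncorrelated errors the observed covariances equal the true-score covariances, so only the own-variance terms attenuate.
True-score variance = [0.87 + 0.65] − 0.52 = 1.52 − 0.52 = 1.
Reliability = 1 / 1.48 = 0.676.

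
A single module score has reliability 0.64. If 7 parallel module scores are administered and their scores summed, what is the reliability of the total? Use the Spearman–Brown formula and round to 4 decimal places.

ρ_k = kρ / (1 + (k−1)ρ) = 7·0.64 / (1 + 6·0.64) = 4.480 / 4.840 = 0.9256.

0.9256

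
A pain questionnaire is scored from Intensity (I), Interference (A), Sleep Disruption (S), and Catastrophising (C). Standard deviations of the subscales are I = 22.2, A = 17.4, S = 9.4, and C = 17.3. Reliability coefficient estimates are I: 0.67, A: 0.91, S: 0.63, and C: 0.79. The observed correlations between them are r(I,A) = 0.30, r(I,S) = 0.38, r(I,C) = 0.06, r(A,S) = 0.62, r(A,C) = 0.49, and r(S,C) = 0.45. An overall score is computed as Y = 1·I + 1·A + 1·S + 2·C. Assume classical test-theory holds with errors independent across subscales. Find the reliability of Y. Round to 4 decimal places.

Var(Y) = 22.2² + 17.4² + 9.4² + 2²·17.3² + 2·[22.2·17.4·0.30 + 22.2·9.4·0.38 + 2·22.2·17.3·0.06 + 17.4·9.4·0.62 + 2·17.4·17.3·0.49 + 2·9.4·17.3·0.45] = 2081.12 + 1568.07 = 3649.19.
With uncorrelated errors the cross-covariances are all true-score covariance, so they carry over unchanged; only the diagonal terms shrink to ρᵢσᵢ².
True-score variance = [22.2²·0.67 + 17.4²·0.91 + 9.4²·0.63 + 2²·17.3²·0.79] + 1568.07 = 1607.14 + 1568.07 = 3175.21.
Reliability = 3175.21 / 3649.19 = 0.8701.

0.8701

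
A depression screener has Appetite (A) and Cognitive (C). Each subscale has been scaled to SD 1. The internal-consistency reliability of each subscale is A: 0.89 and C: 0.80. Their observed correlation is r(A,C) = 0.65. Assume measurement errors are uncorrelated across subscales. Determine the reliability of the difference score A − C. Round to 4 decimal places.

0.5571

Var(A−C) = 1 + 1 − 2·0.65 = 2 − 1.3 = 0.7.
With uncorrelated errors the cross-covariances are all true-score covariance, so they carry over unchanged; only the diagonal terms shrink to ρᵢσᵢ².
True-score variance = [0.89 + 0.80] − 1.3 = 1.69 − 1.3 = 0.39.
Reliability = 0.39 / 0.7 = 0.5571.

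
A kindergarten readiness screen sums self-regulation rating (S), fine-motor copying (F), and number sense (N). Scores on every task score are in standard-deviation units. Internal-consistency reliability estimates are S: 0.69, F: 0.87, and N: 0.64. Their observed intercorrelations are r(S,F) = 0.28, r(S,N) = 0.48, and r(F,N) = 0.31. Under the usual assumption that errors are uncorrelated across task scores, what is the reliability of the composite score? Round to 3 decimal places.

0.844

Var(S+F+N) = 3 + 2·[0.28 + 0.48 + 0.31] = 3 + 2.14 = 5.14.
Because errors are independent across components, Cov(Tᵢ,Tⱼ) = Cov(Xᵢ,Xⱼ); the off-diagonal part of the true-score variance is the same as above.
True-score variance = [0.69 + 0.87 + 0.64] + 2.14 = 2.2 + 2.14 = 4.34.
Reliability = 4.34 / 5.14 = 0.844.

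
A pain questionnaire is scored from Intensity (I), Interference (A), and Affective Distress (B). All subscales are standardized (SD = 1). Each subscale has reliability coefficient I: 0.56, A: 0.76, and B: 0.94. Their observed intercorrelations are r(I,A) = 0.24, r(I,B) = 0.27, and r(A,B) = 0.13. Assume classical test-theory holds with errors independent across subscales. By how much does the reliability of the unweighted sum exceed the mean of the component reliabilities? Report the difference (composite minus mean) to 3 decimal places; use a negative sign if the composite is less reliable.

0.074

Var(sum) = 3 + 1.28 = 4.28; true-score variance = 2.26 + 1.28 = 3.54; composite reliability = 0.8271.
Mean component reliability = 0.7533.
Difference = 0.8271 − 0.7533 = 0.074.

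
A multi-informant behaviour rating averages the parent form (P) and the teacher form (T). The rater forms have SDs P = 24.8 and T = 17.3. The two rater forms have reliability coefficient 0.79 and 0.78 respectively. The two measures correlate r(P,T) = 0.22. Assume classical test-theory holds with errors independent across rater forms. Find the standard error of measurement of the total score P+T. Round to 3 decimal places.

13.964

Var(total) = 914.33 + 188.778 = 1103.11.
True-score variance = 719.328 + 188.778 = 908.105, so reliability = 0.8232.
Error variance = 1103.11 − 908.105 = 195.002; SEM = √195.002 = 13.964.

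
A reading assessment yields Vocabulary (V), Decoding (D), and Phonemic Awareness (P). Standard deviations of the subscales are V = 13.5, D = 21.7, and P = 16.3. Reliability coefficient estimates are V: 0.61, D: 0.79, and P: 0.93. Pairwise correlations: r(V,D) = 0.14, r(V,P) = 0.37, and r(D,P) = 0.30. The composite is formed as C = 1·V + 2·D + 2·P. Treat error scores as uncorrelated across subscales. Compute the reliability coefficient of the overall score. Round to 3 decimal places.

0.879

Var(C) = 13.5² + 2²·21.7² + 2²·16.3² + 2·[2·13.5·21.7·0.14 + 2·13.5·16.3·0.37 + 4·21.7·16.3·0.30] = 3128.57 + 1338.63 = 4467.2.
Because errors are independent across components, Cov(Tᵢ,Tⱼ) = Cov(Xᵢ,Xⱼ); the off-diagonal part of the true-score variance is the same as above.
True-score variance = [13.5²·0.61 + 2²·21.7²·0.79 + 2²·16.3²·0.93] + 1338.63 = 2587.55 + 1338.63 = 3926.18.
Reliability = 3926.18 / 4467.2 = 0.879.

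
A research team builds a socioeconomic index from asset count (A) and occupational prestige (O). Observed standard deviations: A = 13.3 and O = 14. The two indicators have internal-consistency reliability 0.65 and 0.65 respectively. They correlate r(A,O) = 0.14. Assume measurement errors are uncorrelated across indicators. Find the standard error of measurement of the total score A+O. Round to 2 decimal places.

11.42

Var(total) = 372.89 + 52.136 = 425.026.
True-score variance = 242.379 + 52.136 = 294.515, so reliability = 0.6929.
Error variance = 425.026 − 294.515 = 130.511; SEM = √130.511 = 11.42.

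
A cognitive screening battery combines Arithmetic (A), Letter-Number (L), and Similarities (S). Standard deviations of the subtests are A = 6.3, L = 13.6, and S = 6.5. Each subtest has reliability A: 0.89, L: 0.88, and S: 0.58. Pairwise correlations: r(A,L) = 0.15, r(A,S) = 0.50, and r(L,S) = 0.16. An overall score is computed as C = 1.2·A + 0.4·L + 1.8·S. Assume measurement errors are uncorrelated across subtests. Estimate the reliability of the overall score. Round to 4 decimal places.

0.8047

Var(C) = 1.2²·6.3² + 0.4²·13.6² + 1.8²·6.5² + 2·[0.48·6.3·13.6·0.15 + 2.16·6.3·6.5·0.50 + 0.72·13.6·6.5·0.16] = 223.637 + 121.157 = 344.794.
With uncorrelated errors the cross-covariances are all true-score covariance, so they carry over unchanged; only the diagonal terms shrink to ρᵢσᵢ².
True-score variance = [1.2²·6.3²·0.89 + 0.4²·13.6²·0.88 + 1.8²·6.5²·0.58] + 121.157 = 156.305 + 121.157 = 277.463.
Reliability = 277.463 / 344.794 = 0.8047.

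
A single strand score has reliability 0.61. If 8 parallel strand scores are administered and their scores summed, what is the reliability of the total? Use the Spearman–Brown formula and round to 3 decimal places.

0.926

ρ_k = kρ / (1 + (k−1)ρ) = 8·0.61 / (1 + 7·0.61) = 4.880 / 5.270 = 0.926.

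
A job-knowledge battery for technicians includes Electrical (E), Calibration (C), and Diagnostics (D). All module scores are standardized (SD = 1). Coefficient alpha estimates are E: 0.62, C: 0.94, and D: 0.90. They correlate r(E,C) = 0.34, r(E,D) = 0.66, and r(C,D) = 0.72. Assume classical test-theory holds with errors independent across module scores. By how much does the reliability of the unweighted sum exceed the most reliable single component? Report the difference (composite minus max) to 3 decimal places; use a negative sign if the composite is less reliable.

Var(sum) = 3 + 3.44 = 6.44; true-score variance = 2.46 + 3.44 = 5.9; composite reliability = 0.9161.
Max component reliability = 0.9400.
Difference = 0.9161 − 0.9400 = -0.024.

-0.024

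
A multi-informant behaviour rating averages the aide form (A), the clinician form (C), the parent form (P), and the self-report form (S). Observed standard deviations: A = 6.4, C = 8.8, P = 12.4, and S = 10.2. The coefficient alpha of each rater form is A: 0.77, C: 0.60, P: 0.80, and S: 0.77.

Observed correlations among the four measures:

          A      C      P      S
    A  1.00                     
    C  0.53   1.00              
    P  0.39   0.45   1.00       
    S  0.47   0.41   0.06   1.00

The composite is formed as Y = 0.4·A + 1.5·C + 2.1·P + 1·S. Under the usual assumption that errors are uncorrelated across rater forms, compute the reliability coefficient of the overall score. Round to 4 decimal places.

0.8489

Var(Y) = 0.4²·6.4² + 1.5²·8.8² + 2.1²·12.4² + 10.2² + 2·[0.6·6.4·8.8·0.53 + 0.84·6.4·12.4·0.39 + 0.4·6.4·10.2·0.47 + 3.15·8.8·12.4·0.45 + 1.5·8.8·10.2·0.41 + 2.1·12.4·10.2·0.06] = 962.915 + 563.994 = 1526.91.
Because errors are independent across components, Cov(Tᵢ,Tⱼ) = Cov(Xᵢ,Xⱼ); the off-diagonal part of the true-score variance is the same as above.
True-score variance = [0.4²·6.4²·0.77 + 1.5²·8.8²·0.60 + 2.1²·12.4²·0.80 + 10.2²·0.77] + 563.994 = 732.166 + 563.994 = 1296.16.
Reliability = 1296.16 / 1526.91 = 0.8489.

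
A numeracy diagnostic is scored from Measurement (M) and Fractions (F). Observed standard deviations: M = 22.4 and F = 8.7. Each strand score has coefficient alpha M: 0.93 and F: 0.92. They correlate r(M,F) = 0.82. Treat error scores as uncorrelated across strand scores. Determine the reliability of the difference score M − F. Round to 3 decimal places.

0.840

Var(M−F) = 22.4² + 8.7² − 2·22.4·8.7·0.82 = 577.45 − 319.603 = 257.847.
With uncorrelated errors the cross-covariances are all true-score covariance, so they carry over unchanged; only the diagonal terms shrink to ρᵢσᵢ².
True-score variance = [22.4²·0.93 + 8.7²·0.92] − 319.603 = 536.272 − 319.603 = 216.668.
Reliability = 216.668 / 257.847 = 0.840.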